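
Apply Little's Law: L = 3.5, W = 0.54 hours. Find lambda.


lambda = L / W = 3.5 / 0.54 = 6.48 per hour

6.48 per hour


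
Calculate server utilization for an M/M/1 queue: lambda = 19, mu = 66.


rho = lambda/mu = 19/66 = 0.2879

0.2879


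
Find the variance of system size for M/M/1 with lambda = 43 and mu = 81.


rho = 43/81; Var(N) = rho/(1-rho)^2 = 2.41

2.41


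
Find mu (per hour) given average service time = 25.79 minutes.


mu = 60 / avg_service_time = 60 / 25.79 = 2.33 per hour

2.33 per hour


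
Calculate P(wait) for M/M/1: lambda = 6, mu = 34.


P(wait) = rho = lambda/mu = 6/34 = 0.1765

0.1765


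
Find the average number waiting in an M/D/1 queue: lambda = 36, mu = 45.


M/D/1: Lq = rho^2 / (2*(1-rho)) where rho = 36/45; Lq = 1.6

1.6


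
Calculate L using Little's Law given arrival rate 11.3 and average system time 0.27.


L = lambda * W = 11.3 * 0.27 = 3.05

3.05


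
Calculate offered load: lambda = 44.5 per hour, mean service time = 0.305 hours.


Offered load a = lambda * E[S] = 44.5 * 0.305 = 13.57 Erlangs

13.57 Erlangs


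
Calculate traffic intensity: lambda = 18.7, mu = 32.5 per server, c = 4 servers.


rho = lambda / (c * mu) = 18.7 / (4 * 32.5) = 0.1438

0.1438


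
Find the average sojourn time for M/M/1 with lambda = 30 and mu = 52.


W = 1/(mu - lambda) = 1/(52 - 30) = 0.0455 hours

0.0455 hours


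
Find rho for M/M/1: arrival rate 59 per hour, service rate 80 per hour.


rho = lambda/mu = 59/80 = 0.7375

0.7375


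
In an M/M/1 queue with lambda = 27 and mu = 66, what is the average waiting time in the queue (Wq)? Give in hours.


rho = 27/66; Wq = rho/(mu - lambda) = 0.0105 hours

0.0105 hours


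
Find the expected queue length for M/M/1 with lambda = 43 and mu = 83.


rho = 43/83; Lq = rho^2/(1-rho) = 0.56

0.56


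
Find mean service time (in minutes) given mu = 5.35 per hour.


Mean service time = 60/mu = 60/5.35 = 11.21 minutes

11.21 minutes


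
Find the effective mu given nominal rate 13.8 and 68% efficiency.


Effective rate = mu * efficiency = 13.8 * 0.68 = 9.38 per hour

9.38 per hour


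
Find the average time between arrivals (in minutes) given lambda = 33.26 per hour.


Mean interarrival time = 60/lambda = 60/33.26 = 1.8 minutes

1.8 minutes


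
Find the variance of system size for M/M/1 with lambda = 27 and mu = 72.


rho = 27/72; Var(N) = rho/(1-rho)^2 = 0.96

0.96


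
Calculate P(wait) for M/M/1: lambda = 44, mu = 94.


P(wait) = rho = lambda/mu = 44/94 = 0.4681

0.4681


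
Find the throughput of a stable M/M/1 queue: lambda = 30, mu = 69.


For a stable queue (lambda < mu), throughput = lambda = 30 per hour

30 per hour


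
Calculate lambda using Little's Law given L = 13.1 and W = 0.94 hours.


lambda = L / W = 13.1 / 0.94 = 13.94 per hour

13.94 per hour


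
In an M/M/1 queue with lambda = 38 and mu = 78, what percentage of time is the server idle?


Idle fraction = (1 - rho) * 100 = (1 - 38/78) * 100 = 51.3%

51.3%


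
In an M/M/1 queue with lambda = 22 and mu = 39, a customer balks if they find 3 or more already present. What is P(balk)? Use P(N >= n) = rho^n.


P(N >= 3) = rho^3 = (22/39)^3 = 0.1795

0.1795


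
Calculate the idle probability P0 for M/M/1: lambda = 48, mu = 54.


P0 = 1 - rho = 1 - 48/54 = 0.1111

0.1111


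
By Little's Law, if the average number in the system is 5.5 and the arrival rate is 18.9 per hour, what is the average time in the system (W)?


W = L / lambda = 5.5 / 18.9 = 0.291 hours

0.291 hours


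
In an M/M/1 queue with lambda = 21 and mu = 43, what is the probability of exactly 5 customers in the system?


rho = 21/43; P(n) = (1-rho)*rho^n = (1-21/43)*(21/43)^5 = 0.0142

0.0142


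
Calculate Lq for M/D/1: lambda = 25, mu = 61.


M/D/1: Lq = rho^2 / (2*(1-rho)) where rho = 25/61; Lq = 0.14

0.14


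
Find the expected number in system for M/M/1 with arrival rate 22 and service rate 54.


rho = 22/54; L = rho/(1-rho) = 0.69

0.69


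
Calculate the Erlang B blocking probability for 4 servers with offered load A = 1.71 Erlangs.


B(N,A) = (A^N/N!) / sum(A^k/k!, k=0..N) with N=4, A=1.71 = 0.0664

0.0664


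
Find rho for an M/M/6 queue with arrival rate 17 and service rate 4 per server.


rho = lambda/(c*mu) = 17/(6*4) = 0.7083

0.7083


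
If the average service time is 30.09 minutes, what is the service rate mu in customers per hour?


mu = 60 / avg_service_time = 60 / 30.09 = 1.99 per hour

1.99 per hour


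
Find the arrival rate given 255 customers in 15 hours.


lambda = total arrivals / time = 255 / 15 = 17.0 per hour

17.0 per hour


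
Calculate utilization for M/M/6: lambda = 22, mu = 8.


rho = lambda/(c*mu) = 22/(6*8) = 0.4583

0.4583


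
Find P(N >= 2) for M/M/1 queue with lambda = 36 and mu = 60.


P(N >= 2) = rho^2 = (36/60)^2 = 0.36

0.36


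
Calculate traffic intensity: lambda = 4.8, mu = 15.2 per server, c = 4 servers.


rho = lambda / (c * mu) = 4.8 / (4 * 15.2) = 0.0789

0.0789


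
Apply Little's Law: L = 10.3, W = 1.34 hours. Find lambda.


lambda = L / W = 10.3 / 1.34 = 7.69 per hour

7.69 per hour


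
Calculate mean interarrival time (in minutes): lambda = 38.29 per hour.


Mean interarrival time = 60/lambda = 60/38.29 = 1.57 minutes

1.57 minutes


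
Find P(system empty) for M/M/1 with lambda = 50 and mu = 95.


P0 = 1 - rho = 1 - 50/95 = 0.4737

0.4737


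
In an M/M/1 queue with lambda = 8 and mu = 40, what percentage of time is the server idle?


Idle fraction = (1 - rho) * 100 = (1 - 8/40) * 100 = 80.0%

80.0%


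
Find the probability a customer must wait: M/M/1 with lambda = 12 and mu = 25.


P(wait) = rho = lambda/mu = 12/25 = 0.48

0.48


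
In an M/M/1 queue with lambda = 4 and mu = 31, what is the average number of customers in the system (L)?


rho = 4/31; L = rho/(1-rho) = 0.15

0.15


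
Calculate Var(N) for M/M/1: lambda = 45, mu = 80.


rho = 45/80; Var(N) = rho/(1-rho)^2 = 2.94

2.94


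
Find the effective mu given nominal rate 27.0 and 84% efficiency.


Effective rate = mu * efficiency = 27.0 * 0.84 = 22.68 per hour

22.68 per hour


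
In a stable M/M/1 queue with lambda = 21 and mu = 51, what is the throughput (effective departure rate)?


For a stable queue (lambda < mu), throughput = lambda = 21 per hour

21 per hour


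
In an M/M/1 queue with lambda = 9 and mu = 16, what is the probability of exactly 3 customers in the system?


rho = 9/16; P(n) = (1-rho)*rho^n = (1-9/16)*(9/16)^3 = 0.0779

0.0779


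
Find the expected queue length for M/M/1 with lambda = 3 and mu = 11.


rho = 3/11; Lq = rho^2/(1-rho) = 0.1

0.1


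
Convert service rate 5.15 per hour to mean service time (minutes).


Mean service time = 60/mu = 60/5.15 = 11.65 minutes

11.65 minutes


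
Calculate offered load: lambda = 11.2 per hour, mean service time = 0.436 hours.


Offered load a = lambda * E[S] = 11.2 * 0.436 = 4.88 Erlangs

4.88 Erlangs


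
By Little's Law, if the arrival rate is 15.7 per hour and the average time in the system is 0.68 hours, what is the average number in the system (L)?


L = lambda * W = 15.7 * 0.68 = 10.68

10.68


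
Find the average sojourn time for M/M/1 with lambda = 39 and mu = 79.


W = 1/(mu - lambda) = 1/(79 - 39) = 0.025 hours

0.025 hours


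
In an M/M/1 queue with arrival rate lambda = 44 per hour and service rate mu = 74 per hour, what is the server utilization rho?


rho = lambda/mu = 44/74 = 0.5946

0.5946


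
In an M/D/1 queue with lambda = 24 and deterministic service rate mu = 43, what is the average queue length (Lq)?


M/D/1: Lq = rho^2 / (2*(1-rho)) where rho = 24/43; Lq = 0.35

0.35


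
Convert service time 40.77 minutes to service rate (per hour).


mu = 60 / avg_service_time = 60 / 40.77 = 1.47 per hour

1.47 per hour


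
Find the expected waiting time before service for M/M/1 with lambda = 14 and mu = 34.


rho = 14/34; Wq = rho/(mu - lambda) = 0.0206 hours

0.0206 hours


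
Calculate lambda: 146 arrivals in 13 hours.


lambda = total arrivals / time = 146 / 13 = 11.23 per hour

11.23 per hour


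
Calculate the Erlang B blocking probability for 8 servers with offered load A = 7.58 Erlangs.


B(N,A) = (A^N/N!) / sum(A^k/k!, k=0..N) with N=8, A=7.58 = 0.212

0.212


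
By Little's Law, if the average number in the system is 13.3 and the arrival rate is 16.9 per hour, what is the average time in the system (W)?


W = L / lambda = 13.3 / 16.9 = 0.787 hours

0.787 hours


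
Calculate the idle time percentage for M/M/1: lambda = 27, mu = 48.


Idle fraction = (1 - rho) * 100 = (1 - 27/48) * 100 = 43.8%

43.8%


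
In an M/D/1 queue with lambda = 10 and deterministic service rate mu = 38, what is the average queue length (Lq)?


M/D/1: Lq = rho^2 / (2*(1-rho)) where rho = 10/38; Lq = 0.05

0.05


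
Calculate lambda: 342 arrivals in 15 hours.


lambda = total arrivals / time = 342 / 15 = 22.8 per hour

22.8 per hour


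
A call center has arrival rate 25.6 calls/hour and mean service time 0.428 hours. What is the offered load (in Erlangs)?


Offered load a = lambda * E[S] = 25.6 * 0.428 = 10.96 Erlangs

10.96 Erlangs


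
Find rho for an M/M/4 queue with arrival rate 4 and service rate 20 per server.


rho = lambda/(c*mu) = 4/(4*20) = 0.05

0.05


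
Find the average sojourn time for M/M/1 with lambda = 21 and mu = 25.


W = 1/(mu - lambda) = 1/(25 - 21) = 0.25 hours

0.25 hours


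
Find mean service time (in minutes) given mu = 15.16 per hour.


Mean service time = 60/mu = 60/15.16 = 3.96 minutes

3.96 minutes


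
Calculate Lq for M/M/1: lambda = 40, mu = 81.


rho = 40/81; Lq = rho^2/(1-rho) = 0.48

0.48


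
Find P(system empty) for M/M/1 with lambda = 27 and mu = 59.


P0 = 1 - rho = 1 - 27/59 = 0.5424

0.5424


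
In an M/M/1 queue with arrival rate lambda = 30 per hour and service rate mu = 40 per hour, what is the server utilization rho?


rho = lambda/mu = 30/40 = 0.75

0.75


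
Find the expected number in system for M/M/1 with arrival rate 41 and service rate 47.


rho = 41/47; L = rho/(1-rho) = 6.83

6.83


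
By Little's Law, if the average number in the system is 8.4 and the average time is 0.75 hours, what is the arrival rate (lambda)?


lambda = L / W = 8.4 / 0.75 = 11.2 per hour

11.2 per hour


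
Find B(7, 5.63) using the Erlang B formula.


B(N,A) = (A^N/N!) / sum(A^k/k!, k=0..N) with N=7, A=5.63 = 0.1609

0.1609


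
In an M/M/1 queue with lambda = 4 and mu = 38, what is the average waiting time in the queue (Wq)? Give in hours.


rho = 4/38; Wq = rho/(mu - lambda) = 0.0031 hours

0.0031 hours


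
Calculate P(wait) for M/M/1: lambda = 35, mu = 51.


P(wait) = rho = lambda/mu = 35/51 = 0.6863

0.6863


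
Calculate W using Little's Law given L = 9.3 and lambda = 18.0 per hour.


W = L / lambda = 9.3 / 18.0 = 0.5167 hours

0.5167 hours


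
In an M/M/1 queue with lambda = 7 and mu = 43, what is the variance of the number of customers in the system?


rho = 7/43; Var(N) = rho/(1-rho)^2 = 0.23

0.23


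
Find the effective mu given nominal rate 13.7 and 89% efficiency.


Effective rate = mu * efficiency = 13.7 * 0.89 = 12.19 per hour

12.19 per hour


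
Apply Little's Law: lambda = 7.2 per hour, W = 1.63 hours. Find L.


L = lambda * W = 7.2 * 1.63 = 11.74

11.74


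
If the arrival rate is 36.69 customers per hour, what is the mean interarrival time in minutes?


Mean interarrival time = 60/lambda = 60/36.69 = 1.64 minutes

1.64 minutes


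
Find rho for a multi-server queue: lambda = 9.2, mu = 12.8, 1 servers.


rho = lambda / (c * mu) = 9.2 / (1 * 12.8) = 0.7188

0.7188


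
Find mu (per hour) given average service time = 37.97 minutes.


mu = 60 / avg_service_time = 60 / 37.97 = 1.58 per hour

1.58 per hour


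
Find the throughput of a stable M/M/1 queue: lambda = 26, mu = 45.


For a stable queue (lambda < mu), throughput = lambda = 26 per hour

26 per hour


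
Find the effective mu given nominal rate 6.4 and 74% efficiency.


Effective rate = mu * efficiency = 6.4 * 0.74 = 4.74 per hour

4.74 per hour


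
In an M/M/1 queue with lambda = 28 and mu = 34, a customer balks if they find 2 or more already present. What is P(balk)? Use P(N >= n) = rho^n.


P(N >= 2) = rho^2 = (28/34)^2 = 0.6782

0.6782


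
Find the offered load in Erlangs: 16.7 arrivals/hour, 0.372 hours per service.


Offered load a = lambda * E[S] = 16.7 * 0.372 = 6.21 Erlangs

6.21 Erlangs


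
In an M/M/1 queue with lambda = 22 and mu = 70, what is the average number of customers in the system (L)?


rho = 22/70; L = rho/(1-rho) = 0.46

0.46


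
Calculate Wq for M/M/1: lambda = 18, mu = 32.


rho = 18/32; Wq = rho/(mu - lambda) = 0.0402 hours

0.0402 hours


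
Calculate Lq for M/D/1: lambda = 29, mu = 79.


M/D/1: Lq = rho^2 / (2*(1-rho)) where rho = 29/79; Lq = 0.11

0.11


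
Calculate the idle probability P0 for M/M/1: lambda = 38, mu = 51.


P0 = 1 - rho = 1 - 38/51 = 0.2549

0.2549


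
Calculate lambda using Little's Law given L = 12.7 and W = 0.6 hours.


lambda = L / W = 12.7 / 0.6 = 21.17 per hour

21.17 per hour


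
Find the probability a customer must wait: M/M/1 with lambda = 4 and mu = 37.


P(wait) = rho = lambda/mu = 4/37 = 0.1081

0.1081


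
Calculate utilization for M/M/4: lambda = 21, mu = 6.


rho = lambda/(c*mu) = 21/(4*6) = 0.875

0.875


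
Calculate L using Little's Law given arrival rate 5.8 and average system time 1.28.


L = lambda * W = 5.8 * 1.28 = 7.42

7.42


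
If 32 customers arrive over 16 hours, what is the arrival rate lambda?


lambda = total arrivals / time = 32 / 16 = 2.0 per hour

2.0 per hour


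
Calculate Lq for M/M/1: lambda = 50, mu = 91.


rho = 50/91; Lq = rho^2/(1-rho) = 0.67

0.67


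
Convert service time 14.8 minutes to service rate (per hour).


mu = 60 / avg_service_time = 60 / 14.8 = 4.05 per hour

4.05 per hour


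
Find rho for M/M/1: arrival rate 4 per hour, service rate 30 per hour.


rho = lambda/mu = 4/30 = 0.1333

0.1333


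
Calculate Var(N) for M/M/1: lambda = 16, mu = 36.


rho = 16/36; Var(N) = rho/(1-rho)^2 = 1.44

1.44


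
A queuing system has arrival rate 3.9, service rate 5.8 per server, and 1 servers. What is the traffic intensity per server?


rho = lambda / (c * mu) = 3.9 / (1 * 5.8) = 0.6724

0.6724


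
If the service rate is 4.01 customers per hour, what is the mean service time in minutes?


Mean service time = 60/mu = 60/4.01 = 14.96 minutes

14.96 minutes


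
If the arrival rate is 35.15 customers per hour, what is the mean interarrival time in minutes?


Mean interarrival time = 60/lambda = 60/35.15 = 1.71 minutes

1.71 minutes


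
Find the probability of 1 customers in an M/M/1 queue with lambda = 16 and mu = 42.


rho = 16/42; P(n) = (1-rho)*rho^n = (1-16/42)*(16/42)^1 = 0.2358

0.2358


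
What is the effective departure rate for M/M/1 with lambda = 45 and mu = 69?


For a stable queue (lambda < mu), throughput = lambda = 45 per hour

45 per hour


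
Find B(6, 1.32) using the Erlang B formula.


B(N,A) = (A^N/N!) / sum(A^k/k!, k=0..N) with N=6, A=1.32 = 0.002

0.002


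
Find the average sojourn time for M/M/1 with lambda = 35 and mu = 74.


W = 1/(mu - lambda) = 1/(74 - 35) = 0.0256 hours

0.0256 hours


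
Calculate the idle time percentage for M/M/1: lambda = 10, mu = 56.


Idle fraction = (1 - rho) * 100 = (1 - 10/56) * 100 = 82.1%

82.1%


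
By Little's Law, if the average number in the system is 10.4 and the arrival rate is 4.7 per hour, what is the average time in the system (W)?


W = L / lambda = 10.4 / 4.7 = 2.2128 hours

2.2128 hours


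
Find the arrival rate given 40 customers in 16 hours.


lambda = total arrivals / time = 40 / 16 = 2.5 per hour

2.5 per hour


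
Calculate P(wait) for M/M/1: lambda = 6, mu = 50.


P(wait) = rho = lambda/mu = 6/50 = 0.12

0.12


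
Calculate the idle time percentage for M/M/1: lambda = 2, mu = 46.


Idle fraction = (1 - rho) * 100 = (1 - 2/46) * 100 = 95.7%

95.7%


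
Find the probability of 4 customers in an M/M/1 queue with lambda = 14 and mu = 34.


rho = 14/34; P(n) = (1-rho)*rho^n = (1-14/34)*(14/34)^4 = 0.0169

0.0169


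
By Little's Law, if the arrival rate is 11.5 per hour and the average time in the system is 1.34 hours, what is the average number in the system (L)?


L = lambda * W = 11.5 * 1.34 = 15.41

15.41


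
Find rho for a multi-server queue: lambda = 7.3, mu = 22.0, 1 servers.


rho = lambda / (c * mu) = 7.3 / (1 * 22.0) = 0.3318

0.3318


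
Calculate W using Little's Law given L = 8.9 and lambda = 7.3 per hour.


W = L / lambda = 8.9 / 7.3 = 1.2192 hours

1.2192 hours


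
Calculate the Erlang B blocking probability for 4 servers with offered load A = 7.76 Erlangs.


B(N,A) = (A^N/N!) / sum(A^k/k!, k=0..N) with N=4, A=7.76 = 0.5641

0.5641


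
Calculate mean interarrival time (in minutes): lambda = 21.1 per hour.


Mean interarrival time = 60/lambda = 60/21.1 = 2.84 minutes

2.84 minutes


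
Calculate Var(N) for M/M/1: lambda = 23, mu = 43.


rho = 23/43; Var(N) = rho/(1-rho)^2 = 2.47

2.47


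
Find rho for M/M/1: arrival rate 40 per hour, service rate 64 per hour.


rho = lambda/mu = 40/64 = 0.625

0.625


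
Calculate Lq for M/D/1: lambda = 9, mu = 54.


M/D/1: Lq = rho^2 / (2*(1-rho)) where rho = 9/54; Lq = 0.02

0.02


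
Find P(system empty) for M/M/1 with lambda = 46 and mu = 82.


P0 = 1 - rho = 1 - 46/82 = 0.439

0.439


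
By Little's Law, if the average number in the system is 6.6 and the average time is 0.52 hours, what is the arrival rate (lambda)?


lambda = L / W = 6.6 / 0.52 = 12.69 per hour

12.69 per hour


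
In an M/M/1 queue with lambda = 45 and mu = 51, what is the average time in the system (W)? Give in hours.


W = 1/(mu - lambda) = 1/(51 - 45) = 0.1667 hours

0.1667 hours


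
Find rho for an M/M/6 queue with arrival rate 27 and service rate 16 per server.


rho = lambda/(c*mu) = 27/(6*16) = 0.2813

0.2813


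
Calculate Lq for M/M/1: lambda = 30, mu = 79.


rho = 30/79; Lq = rho^2/(1-rho) = 0.23

0.23


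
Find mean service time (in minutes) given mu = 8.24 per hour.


Mean service time = 60/mu = 60/8.24 = 7.28 minutes

7.28 minutes


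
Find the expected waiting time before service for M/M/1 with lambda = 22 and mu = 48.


rho = 22/48; Wq = rho/(mu - lambda) = 0.0176 hours

0.0176 hours


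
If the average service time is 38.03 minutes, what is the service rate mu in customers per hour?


mu = 60 / avg_service_time = 60 / 38.03 = 1.58 per hour

1.58 per hour


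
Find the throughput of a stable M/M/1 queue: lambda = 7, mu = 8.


For a stable queue (lambda < mu), throughput = lambda = 7 per hour

7 per hour


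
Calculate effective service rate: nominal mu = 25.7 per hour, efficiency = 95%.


Effective rate = mu * efficiency = 25.7 * 0.95 = 24.42 per hour

24.42 per hour


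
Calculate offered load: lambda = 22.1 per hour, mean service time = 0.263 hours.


Offered load a = lambda * E[S] = 22.1 * 0.263 = 5.81 Erlangs

5.81 Erlangs


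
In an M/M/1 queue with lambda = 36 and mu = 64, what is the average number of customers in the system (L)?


rho = 36/64; L = rho/(1-rho) = 1.29

1.29


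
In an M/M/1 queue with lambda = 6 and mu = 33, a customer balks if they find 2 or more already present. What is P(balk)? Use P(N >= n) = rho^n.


P(N >= 2) = rho^2 = (6/33)^2 = 0.0331

0.0331


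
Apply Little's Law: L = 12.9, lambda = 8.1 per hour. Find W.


W = L / lambda = 12.9 / 8.1 = 1.5926 hours

1.5926 hours


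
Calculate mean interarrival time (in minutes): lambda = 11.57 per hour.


Mean interarrival time = 60/lambda = 60/11.57 = 5.19 minutes

5.19 minutes


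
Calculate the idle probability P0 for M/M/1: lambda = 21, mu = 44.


P0 = 1 - rho = 1 - 21/44 = 0.5227

0.5227


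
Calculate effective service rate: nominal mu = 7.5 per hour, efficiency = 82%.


Effective rate = mu * efficiency = 7.5 * 0.82 = 6.15 per hour

6.15 per hour


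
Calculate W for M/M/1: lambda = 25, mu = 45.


W = 1/(mu - lambda) = 1/(45 - 25) = 0.05 hours

0.05 hours


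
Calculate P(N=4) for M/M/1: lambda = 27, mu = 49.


rho = 27/49; P(n) = (1-rho)*rho^n = (1-27/49)*(27/49)^4 = 0.0414

0.0414


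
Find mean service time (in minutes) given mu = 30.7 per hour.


Mean service time = 60/mu = 60/30.7 = 1.95 minutes

1.95 minutes


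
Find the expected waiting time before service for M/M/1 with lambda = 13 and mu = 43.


rho = 13/43; Wq = rho/(mu - lambda) = 0.0101 hours

0.0101 hours


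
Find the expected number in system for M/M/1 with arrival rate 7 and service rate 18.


rho = 7/18; L = rho/(1-rho) = 0.64

0.64


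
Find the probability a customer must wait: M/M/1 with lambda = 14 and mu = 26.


P(wait) = rho = lambda/mu = 14/26 = 0.5385

0.5385


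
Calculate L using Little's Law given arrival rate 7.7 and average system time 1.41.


L = lambda * W = 7.7 * 1.41 = 10.86

10.86


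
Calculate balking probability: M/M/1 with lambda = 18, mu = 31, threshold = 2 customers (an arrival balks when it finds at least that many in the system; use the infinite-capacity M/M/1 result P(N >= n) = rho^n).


P(N >= 2) = rho^2 = (18/31)^2 = 0.3371

0.3371


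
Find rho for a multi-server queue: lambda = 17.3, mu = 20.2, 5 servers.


rho = lambda / (c * mu) = 17.3 / (5 * 20.2) = 0.1713

0.1713


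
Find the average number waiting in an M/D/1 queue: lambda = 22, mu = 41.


M/D/1: Lq = rho^2 / (2*(1-rho)) where rho = 22/41; Lq = 0.31

0.31


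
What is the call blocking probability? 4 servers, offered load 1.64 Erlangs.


B(N,A) = (A^N/N!) / sum(A^k/k!, k=0..N) with N=4, A=1.64 = 0.06

0.06


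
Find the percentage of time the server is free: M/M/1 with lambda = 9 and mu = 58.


Idle fraction = (1 - rho) * 100 = (1 - 9/58) * 100 = 84.5%

84.5%


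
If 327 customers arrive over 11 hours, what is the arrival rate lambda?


lambda = total arrivals / time = 327 / 11 = 29.73 per hour

29.73 per hour


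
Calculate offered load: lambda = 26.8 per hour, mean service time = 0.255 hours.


Offered load a = lambda * E[S] = 26.8 * 0.255 = 6.83 Erlangs

6.83 Erlangs


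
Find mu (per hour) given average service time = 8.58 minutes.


mu = 60 / avg_service_time = 60 / 8.58 = 6.99 per hour

6.99 per hour


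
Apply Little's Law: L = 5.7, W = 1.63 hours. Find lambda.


lambda = L / W = 5.7 / 1.63 = 3.5 per hour

3.5 per hour


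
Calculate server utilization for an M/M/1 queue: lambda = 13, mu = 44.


rho = lambda/mu = 13/44 = 0.2955

0.2955


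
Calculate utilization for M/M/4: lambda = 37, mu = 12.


rho = lambda/(c*mu) = 37/(4*12) = 0.7708

0.7708


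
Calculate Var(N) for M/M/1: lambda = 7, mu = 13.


rho = 7/13; Var(N) = rho/(1-rho)^2 = 2.53

2.53


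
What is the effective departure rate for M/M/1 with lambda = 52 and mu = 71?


For a stable queue (lambda < mu), throughput = lambda = 52 per hour

52 per hour


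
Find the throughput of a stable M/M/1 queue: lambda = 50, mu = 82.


For a stable queue (lambda < mu), throughput = lambda = 50 per hour

50 per hour


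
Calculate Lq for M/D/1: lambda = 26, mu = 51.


M/D/1: Lq = rho^2 / (2*(1-rho)) where rho = 26/51; Lq = 0.27

0.27


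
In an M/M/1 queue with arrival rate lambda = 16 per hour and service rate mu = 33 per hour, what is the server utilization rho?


rho = lambda/mu = 16/33 = 0.4848

0.4848


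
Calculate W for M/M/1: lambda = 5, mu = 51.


W = 1/(mu - lambda) = 1/(51 - 5) = 0.0217 hours

0.0217 hours


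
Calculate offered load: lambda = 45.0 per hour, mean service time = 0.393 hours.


Offered load a = lambda * E[S] = 45.0 * 0.393 = 17.69 Erlangs

17.69 Erlangs


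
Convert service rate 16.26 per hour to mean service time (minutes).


Mean service time = 60/mu = 60/16.26 = 3.69 minutes

3.69 minutes


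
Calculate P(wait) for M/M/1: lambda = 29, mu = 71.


P(wait) = rho = lambda/mu = 29/71 = 0.4085

0.4085


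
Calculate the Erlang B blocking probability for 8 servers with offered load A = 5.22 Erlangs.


B(N,A) = (A^N/N!) / sum(A^k/k!, k=0..N) with N=8, A=5.22 = 0.0807

0.0807


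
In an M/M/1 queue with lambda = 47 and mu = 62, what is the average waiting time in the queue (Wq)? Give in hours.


rho = 47/62; Wq = rho/(mu - lambda) = 0.0505 hours

0.0505 hours


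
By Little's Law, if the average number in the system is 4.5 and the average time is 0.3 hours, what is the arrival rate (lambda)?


lambda = L / W = 4.5 / 0.3 = 15.0 per hour

15.0 per hour


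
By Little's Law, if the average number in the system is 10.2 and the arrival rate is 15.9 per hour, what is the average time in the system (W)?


W = L / lambda = 10.2 / 15.9 = 0.6415 hours

0.6415 hours


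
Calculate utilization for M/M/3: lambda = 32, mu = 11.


rho = lambda/(c*mu) = 32/(3*11) = 0.9697

0.9697


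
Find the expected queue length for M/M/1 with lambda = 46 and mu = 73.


rho = 46/73; Lq = rho^2/(1-rho) = 1.07

1.07


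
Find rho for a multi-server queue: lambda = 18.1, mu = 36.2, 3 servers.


rho = lambda / (c * mu) = 18.1 / (3 * 36.2) = 0.1667

0.1667


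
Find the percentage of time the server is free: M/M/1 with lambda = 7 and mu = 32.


Idle fraction = (1 - rho) * 100 = (1 - 7/32) * 100 = 78.1%

78.1%


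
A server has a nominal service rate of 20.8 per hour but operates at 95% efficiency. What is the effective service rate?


Effective rate = mu * efficiency = 20.8 * 0.95 = 19.76 per hour

19.76 per hour


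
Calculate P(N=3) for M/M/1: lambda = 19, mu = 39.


rho = 19/39; P(n) = (1-rho)*rho^n = (1-19/39)*(19/39)^3 = 0.0593

0.0593


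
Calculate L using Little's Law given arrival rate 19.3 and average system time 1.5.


L = lambda * W = 19.3 * 1.5 = 28.95

28.95


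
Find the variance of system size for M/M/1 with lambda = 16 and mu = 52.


rho = 16/52; Var(N) = rho/(1-rho)^2 = 0.64

0.64


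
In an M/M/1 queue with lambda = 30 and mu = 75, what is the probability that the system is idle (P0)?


P0 = 1 - rho = 1 - 30/75 = 0.6

0.6


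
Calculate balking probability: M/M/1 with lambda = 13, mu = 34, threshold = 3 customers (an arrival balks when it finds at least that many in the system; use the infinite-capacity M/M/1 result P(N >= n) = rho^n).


P(N >= 3) = rho^3 = (13/34)^3 = 0.0559

0.0559


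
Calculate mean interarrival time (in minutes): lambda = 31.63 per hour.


Mean interarrival time = 60/lambda = 60/31.63 = 1.9 minutes

1.9 minutes


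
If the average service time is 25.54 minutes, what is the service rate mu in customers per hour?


mu = 60 / avg_service_time = 60 / 25.54 = 2.35 per hour

2.35 per hour


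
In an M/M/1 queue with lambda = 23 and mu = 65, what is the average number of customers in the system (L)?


rho = 23/65; L = rho/(1-rho) = 0.55

0.55


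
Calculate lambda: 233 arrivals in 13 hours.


lambda = total arrivals / time = 233 / 13 = 17.92 per hour

17.92 per hour


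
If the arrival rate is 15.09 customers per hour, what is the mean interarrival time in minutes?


Mean interarrival time = 60/lambda = 60/15.09 = 3.98 minutes

3.98 minutes


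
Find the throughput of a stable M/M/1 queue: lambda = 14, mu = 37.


For a stable queue (lambda < mu), throughput = lambda = 14 per hour

14 per hour


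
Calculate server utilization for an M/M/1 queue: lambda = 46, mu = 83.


rho = lambda/mu = 46/83 = 0.5542

0.5542


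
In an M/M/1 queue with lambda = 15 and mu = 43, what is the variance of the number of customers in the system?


rho = 15/43; Var(N) = rho/(1-rho)^2 = 0.82

0.82


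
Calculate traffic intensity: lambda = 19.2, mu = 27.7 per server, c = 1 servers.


rho = lambda / (c * mu) = 19.2 / (1 * 27.7) = 0.6931

0.6931


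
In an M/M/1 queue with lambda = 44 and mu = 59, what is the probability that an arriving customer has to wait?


P(wait) = rho = lambda/mu = 44/59 = 0.7458

0.7458


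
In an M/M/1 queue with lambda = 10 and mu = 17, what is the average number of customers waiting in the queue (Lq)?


rho = 10/17; Lq = rho^2/(1-rho) = 0.84

0.84


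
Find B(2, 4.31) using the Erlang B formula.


B(N,A) = (A^N/N!) / sum(A^k/k!, k=0..N) with N=2, A=4.31 = 0.6363

0.6363


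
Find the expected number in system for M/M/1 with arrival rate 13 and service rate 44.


rho = 13/44; L = rho/(1-rho) = 0.42

0.42


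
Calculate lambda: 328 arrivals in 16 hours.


lambda = total arrivals / time = 328 / 16 = 20.5 per hour

20.5 per hour


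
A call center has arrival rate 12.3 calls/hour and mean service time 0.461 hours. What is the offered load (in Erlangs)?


Offered load a = lambda * E[S] = 12.3 * 0.461 = 5.67 Erlangs

5.67 Erlangs


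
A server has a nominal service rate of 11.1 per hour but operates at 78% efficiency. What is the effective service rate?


Effective rate = mu * efficiency = 11.1 * 0.78 = 8.66 per hour

8.66 per hour


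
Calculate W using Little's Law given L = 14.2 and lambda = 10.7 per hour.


W = L / lambda = 14.2 / 10.7 = 1.3271 hours

1.3271 hours


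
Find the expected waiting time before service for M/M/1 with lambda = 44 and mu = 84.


rho = 44/84; Wq = rho/(mu - lambda) = 0.0131 hours

0.0131 hours


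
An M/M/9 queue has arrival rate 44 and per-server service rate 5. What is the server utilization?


rho = lambda/(c*mu) = 44/(9*5) = 0.9778

0.9778


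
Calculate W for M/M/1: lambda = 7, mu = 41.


W = 1/(mu - lambda) = 1/(41 - 7) = 0.0294 hours

0.0294 hours


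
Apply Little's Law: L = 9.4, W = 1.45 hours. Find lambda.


lambda = L / W = 9.4 / 1.45 = 6.48 per hour

6.48 per hour


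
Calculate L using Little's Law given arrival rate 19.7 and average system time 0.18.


L = lambda * W = 19.7 * 0.18 = 3.55

3.55


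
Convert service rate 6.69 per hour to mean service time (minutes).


Mean service time = 60/mu = 60/6.69 = 8.97 minutes

8.97 minutes


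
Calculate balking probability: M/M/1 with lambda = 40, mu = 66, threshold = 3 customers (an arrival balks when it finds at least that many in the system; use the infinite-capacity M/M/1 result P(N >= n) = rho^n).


P(N >= 3) = rho^3 = (40/66)^3 = 0.2226

0.2226


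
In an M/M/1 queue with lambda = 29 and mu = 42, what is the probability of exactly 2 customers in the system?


rho = 29/42; P(n) = (1-rho)*rho^n = (1-29/42)*(29/42)^2 = 0.1476

0.1476


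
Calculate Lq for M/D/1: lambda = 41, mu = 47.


M/D/1: Lq = rho^2 / (2*(1-rho)) where rho = 41/47; Lq = 2.98

2.98


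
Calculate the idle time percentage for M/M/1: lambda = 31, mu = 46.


Idle fraction = (1 - rho) * 100 = (1 - 31/46) * 100 = 32.6%

32.6%


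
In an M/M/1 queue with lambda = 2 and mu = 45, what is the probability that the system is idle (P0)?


P0 = 1 - rho = 1 - 2/45 = 0.9556

0.9556


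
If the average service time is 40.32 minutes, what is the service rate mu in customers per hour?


mu = 60 / avg_service_time = 60 / 40.32 = 1.49 per hour

1.49 per hour


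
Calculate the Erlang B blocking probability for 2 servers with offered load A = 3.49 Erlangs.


B(N,A) = (A^N/N!) / sum(A^k/k!, k=0..N) with N=2, A=3.49 = 0.5756

0.5756


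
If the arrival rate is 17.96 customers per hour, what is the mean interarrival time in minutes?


Mean interarrival time = 60/lambda = 60/17.96 = 3.34 minutes

3.34 minutes


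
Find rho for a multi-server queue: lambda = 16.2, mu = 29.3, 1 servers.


rho = lambda / (c * mu) = 16.2 / (1 * 29.3) = 0.5529

0.5529


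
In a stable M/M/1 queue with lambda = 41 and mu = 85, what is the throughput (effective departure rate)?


For a stable queue (lambda < mu), throughput = lambda = 41 per hour

41 per hour


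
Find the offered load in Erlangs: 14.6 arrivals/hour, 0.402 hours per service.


Offered load a = lambda * E[S] = 14.6 * 0.402 = 5.87 Erlangs

5.87 Erlangs


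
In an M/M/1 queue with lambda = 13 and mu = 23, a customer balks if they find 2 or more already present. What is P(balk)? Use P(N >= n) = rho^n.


P(N >= 2) = rho^2 = (13/23)^2 = 0.3195

0.3195


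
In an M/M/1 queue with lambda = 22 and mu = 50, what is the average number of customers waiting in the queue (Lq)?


rho = 22/50; Lq = rho^2/(1-rho) = 0.35

0.35


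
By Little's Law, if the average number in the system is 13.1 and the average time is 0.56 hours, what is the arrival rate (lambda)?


lambda = L / W = 13.1 / 0.56 = 23.39 per hour

23.39 per hour


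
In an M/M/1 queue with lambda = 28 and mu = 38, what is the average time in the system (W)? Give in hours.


W = 1/(mu - lambda) = 1/(38 - 28) = 0.1 hours

0.1 hours


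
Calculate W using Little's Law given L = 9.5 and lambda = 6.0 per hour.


W = L / lambda = 9.5 / 6.0 = 1.5833 hours

1.5833 hours


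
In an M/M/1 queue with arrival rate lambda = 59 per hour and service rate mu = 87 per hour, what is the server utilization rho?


rho = lambda/mu = 59/87 = 0.6782

0.6782


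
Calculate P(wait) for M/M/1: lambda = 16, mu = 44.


P(wait) = rho = lambda/mu = 16/44 = 0.3636

0.3636


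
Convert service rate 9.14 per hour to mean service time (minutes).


Mean service time = 60/mu = 60/9.14 = 6.56 minutes

6.56 minutes


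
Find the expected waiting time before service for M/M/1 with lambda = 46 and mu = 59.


rho = 46/59; Wq = rho/(mu - lambda) = 0.06 hours

0.06 hours


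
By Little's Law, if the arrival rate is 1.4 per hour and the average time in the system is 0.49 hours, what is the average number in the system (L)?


L = lambda * W = 1.4 * 0.49 = 0.69

0.69


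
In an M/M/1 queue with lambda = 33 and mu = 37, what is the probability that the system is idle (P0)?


P0 = 1 - rho = 1 - 33/37 = 0.1081

0.1081


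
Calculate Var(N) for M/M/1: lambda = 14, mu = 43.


rho = 14/43; Var(N) = rho/(1-rho)^2 = 0.72

0.72


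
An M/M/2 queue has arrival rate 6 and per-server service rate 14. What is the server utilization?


rho = lambda/(c*mu) = 6/(2*14) = 0.2143

0.2143


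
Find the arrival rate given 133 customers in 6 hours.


lambda = total arrivals / time = 133 / 6 = 22.17 per hour

22.17 per hour


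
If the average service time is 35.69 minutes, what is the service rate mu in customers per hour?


mu = 60 / avg_service_time = 60 / 35.69 = 1.68 per hour

1.68 per hour


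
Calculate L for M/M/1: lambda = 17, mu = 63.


rho = 17/63; L = rho/(1-rho) = 0.37

0.37


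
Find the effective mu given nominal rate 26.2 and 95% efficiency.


Effective rate = mu * efficiency = 26.2 * 0.95 = 24.89 per hour

24.89 per hour


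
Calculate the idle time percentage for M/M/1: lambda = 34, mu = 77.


Idle fraction = (1 - rho) * 100 = (1 - 34/77) * 100 = 55.8%

55.8%


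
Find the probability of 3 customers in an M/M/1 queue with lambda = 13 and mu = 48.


rho = 13/48; P(n) = (1-rho)*rho^n = (1-13/48)*(13/48)^3 = 0.0145

0.0145


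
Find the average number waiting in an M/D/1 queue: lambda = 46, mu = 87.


M/D/1: Lq = rho^2 / (2*(1-rho)) where rho = 46/87; Lq = 0.3

0.3


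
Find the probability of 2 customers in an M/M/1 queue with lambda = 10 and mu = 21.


rho = 10/21; P(n) = (1-rho)*rho^n = (1-10/21)*(10/21)^2 = 0.1188

0.1188


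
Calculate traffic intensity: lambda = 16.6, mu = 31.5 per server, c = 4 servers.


rho = lambda / (c * mu) = 16.6 / (4 * 31.5) = 0.1317

0.1317


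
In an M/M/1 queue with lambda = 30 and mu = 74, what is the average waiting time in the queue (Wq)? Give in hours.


rho = 30/74; Wq = rho/(mu - lambda) = 0.0092 hours

0.0092 hours


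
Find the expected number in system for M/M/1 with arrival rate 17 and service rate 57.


rho = 17/57; L = rho/(1-rho) = 0.42

0.42


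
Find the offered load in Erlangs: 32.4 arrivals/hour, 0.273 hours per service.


Offered load a = lambda * E[S] = 32.4 * 0.273 = 8.85 Erlangs

8.85 Erlangs


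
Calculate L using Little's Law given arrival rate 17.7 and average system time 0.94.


L = lambda * W = 17.7 * 0.94 = 16.64

16.64


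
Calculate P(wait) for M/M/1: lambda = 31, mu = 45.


P(wait) = rho = lambda/mu = 31/45 = 0.6889

0.6889


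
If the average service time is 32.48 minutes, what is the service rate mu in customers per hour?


mu = 60 / avg_service_time = 60 / 32.48 = 1.85 per hour

1.85 per hour


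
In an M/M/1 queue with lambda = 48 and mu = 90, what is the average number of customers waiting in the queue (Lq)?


rho = 48/90; Lq = rho^2/(1-rho) = 0.61

0.61


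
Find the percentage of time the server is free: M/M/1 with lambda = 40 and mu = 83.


Idle fraction = (1 - rho) * 100 = (1 - 40/83) * 100 = 51.8%

51.8%


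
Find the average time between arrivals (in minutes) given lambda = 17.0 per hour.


Mean interarrival time = 60/lambda = 60/17.0 = 3.53 minutes

3.53 minutes


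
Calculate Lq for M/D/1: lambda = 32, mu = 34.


M/D/1: Lq = rho^2 / (2*(1-rho)) where rho = 32/34; Lq = 7.53

7.53


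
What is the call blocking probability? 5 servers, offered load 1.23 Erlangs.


B(N,A) = (A^N/N!) / sum(A^k/k!, k=0..N) with N=5, A=1.23 = 0.0069

0.0069


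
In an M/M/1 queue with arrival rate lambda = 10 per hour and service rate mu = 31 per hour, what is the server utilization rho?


rho = lambda/mu = 10/31 = 0.3226

0.3226


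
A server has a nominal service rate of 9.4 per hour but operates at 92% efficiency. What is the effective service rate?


Effective rate = mu * efficiency = 9.4 * 0.92 = 8.65 per hour

8.65 per hour


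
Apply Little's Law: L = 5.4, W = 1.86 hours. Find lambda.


lambda = L / W = 5.4 / 1.86 = 2.9 per hour

2.9 per hour


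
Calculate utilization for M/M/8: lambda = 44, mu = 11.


rho = lambda/(c*mu) = 44/(8*11) = 0.5

0.5


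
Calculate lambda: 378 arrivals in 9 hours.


lambda = total arrivals / time = 378 / 9 = 42.0 per hour

42.0 per hour


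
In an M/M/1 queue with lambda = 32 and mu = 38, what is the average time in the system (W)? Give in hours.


W = 1/(mu - lambda) = 1/(38 - 32) = 0.1667 hours

0.1667 hours


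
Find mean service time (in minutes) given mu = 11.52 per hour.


Mean service time = 60/mu = 60/11.52 = 5.21 minutes

5.21 minutes


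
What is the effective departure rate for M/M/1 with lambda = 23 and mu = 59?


For a stable queue (lambda < mu), throughput = lambda = 23 per hour

23 per hour


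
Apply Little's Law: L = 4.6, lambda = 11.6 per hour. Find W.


W = L / lambda = 4.6 / 11.6 = 0.3966 hours

0.3966 hours


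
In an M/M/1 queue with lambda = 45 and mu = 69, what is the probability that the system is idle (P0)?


P0 = 1 - rho = 1 - 45/69 = 0.3478

0.3478


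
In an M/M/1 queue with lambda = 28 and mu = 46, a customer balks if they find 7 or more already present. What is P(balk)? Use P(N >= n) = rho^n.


P(N >= 7) = rho^7 = (28/46)^7 = 0.031

0.031
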